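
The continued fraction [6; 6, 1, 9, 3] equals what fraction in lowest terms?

Using pₖ = aₖpₖ₋₁ + pₖ₋₂ and qₖ = aₖqₖ₋₁ + qₖ₋₂:
  k=0: a=6, p=6, q=1
  k=1: a=6, p=37, q=6
  k=2: a=1, p=43, q=7
  k=3: a=9, p=424, q=69
  k=4: a=3, p=1315, q=214

1315/214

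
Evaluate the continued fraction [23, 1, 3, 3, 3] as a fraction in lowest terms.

Using pₖ = aₖpₖ₋₁ + pₖ₋₂ and qₖ = aₖqₖ₋₁ + qₖ₋₂:
  k=0: a=23, p=23, q=1
  k=1: a=1, p=24, q=1
  k=2: a=3, p=95, q=4
  k=3: a=3, p=309, q=13
  k=4: a=3, p=1022, q=43

1022/43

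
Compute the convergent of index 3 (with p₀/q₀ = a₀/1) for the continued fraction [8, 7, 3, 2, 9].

Using pₖ = aₖpₖ₋₁ + pₖ₋₂, qₖ = aₖqₖ₋₁ + qₖ₋₂ (with p₋₁=1, p₋₂=0, q₋₁=0, q₋₂=1):
  k=0: a=8, p=8, q=1
  k=1: a=7, p=57, q=7
  k=2: a=3, p=179, q=22
  k=3: a=2, p=415, q=51

415/51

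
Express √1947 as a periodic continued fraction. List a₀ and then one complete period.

[44; 8, 88]

a₀ = ⌊√1947⌋ = 44.
With m₀=0, d₀=1 and mₖ₊₁ = dₖaₖ − mₖ, dₖ₊₁ = (n − mₖ₊₁²)/dₖ, aₖ₊₁ = ⌊(a₀+mₖ₊₁)/dₖ₊₁⌋:
  k=1: m=44, d=11, a=8
  k=2: m=44, d=1, a=88
d=1 and a=2a₀=88 at k=2, so the next step gives (m, d) = (44, 11) again — its k=1 value — and the period has length 2.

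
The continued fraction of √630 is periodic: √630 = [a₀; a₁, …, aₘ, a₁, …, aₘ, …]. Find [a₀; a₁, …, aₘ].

[25; 10, 50]

a₀ = ⌊√630⌋ = 25.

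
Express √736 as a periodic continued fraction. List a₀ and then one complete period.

a₀ = ⌊√736⌋ = 27.
With m₀=0, d₀=1 and mₖ₊₁ = dₖaₖ − mₖ, dₖ₊₁ = (n − mₖ₊₁²)/dₖ, aₖ₊₁ = ⌊(a₀+mₖ₊₁)/dₖ₊₁⌋:
  k=1: m=27, d=7, a=7
  k=2: m=22, d=36, a=1
  k=3: m=14, d=15, a=2
  k=4: m=16, d=32, a=1
  k=5: m=16, d=15, a=2
  k=6: m=14, d=36, a=1
  k=7: m=22, d=7, a=7
  k=8: m=27, d=1, a=54
d=1 and a=2a₀=54 at k=8, so the next step gives (m, d) = (27, 7) again — its k=1 value — and the period has length 8.

[27; 7, 1, 2, 1, 2, 1, 7, 54]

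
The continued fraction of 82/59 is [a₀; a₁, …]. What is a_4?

3

82 = 1·59 + 23   →  a_0 = 1
59 = 2·23 + 13   →  a_1 = 2
23 = 1·13 + 10   →  a_2 = 1
13 = 1·10 + 3   →  a_3 = 1
10 = 3·3 + 1   →  a_4 = 3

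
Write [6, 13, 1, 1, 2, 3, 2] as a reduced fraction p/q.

Fold from the inside: start with 2/1.
  3 + 1/2 = 7/2
  2 + 2/7 = 16/7
  1 + 7/16 = 23/16
  1 + 16/23 = 39/23
  13 + 23/39 = 530/39
  6 + 39/530 = 3219/530

3219/530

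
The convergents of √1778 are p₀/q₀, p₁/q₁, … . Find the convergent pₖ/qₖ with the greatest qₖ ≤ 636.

21294/505

√1778 = [42; 6, 84, …] (period length 2).
Convergents:
  p_0/q_0 = 42/1
  p_1/q_1 = 253/6
  p_2/q_2 = 21294/505
  p_3/q_3 = 128017/3036
q_2 = 505 ≤ 636 < 3036 = q_3, so the answer is 21294/505.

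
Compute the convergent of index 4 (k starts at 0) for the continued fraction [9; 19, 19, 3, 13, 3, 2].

Using pₖ = aₖpₖ₋₁ + pₖ₋₂, qₖ = aₖqₖ₋₁ + qₖ₋₂ (with p₋₁=1, p₋₂=0, q₋₁=0, q₋₂=1):
  k=0: a=9, p=9, q=1
  k=1: a=19, p=172, q=19
  k=2: a=19, p=3277, q=362
  k=3: a=3, p=10003, q=1105
  k=4: a=13, p=133316, q=14727

133316/14727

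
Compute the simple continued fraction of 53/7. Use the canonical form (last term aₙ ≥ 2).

53 = 7·7 + 4
7 = 1·4 + 3
4 = 1·3 + 1
3 = 3·1 + 0  (stop)
So 53/7 = [7; 1, 1, 3].

[7; 1, 1, 3]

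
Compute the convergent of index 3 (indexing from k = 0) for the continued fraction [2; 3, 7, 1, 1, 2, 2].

58/25

Using pₖ = aₖpₖ₋₁ + pₖ₋₂, qₖ = aₖqₖ₋₁ + qₖ₋₂ (with p₋₁=1, p₋₂=0, q₋₁=0, q₋₂=1):
  k=0: a=2, p=2, q=1
  k=1: a=3, p=7, q=3
  k=2: a=7, p=51, q=22
  k=3: a=1, p=58, q=25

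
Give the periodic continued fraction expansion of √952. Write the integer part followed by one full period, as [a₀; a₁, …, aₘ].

a₀ = ⌊√952⌋ = 30.

[30; 1, 5, 1, 6, 1, 5, 1, 60]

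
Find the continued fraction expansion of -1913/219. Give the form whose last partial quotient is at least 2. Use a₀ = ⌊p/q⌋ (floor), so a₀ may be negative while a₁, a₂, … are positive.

[-9; 3, 1, 3, 2, 6]

-1913 = -9*219 + 58
219 = 3*58 + 45
58 = 1*45 + 13
45 = 3*13 + 6
13 = 2*6 + 1
6 = 6*1 + 0  (stop)
So -1913/219 = [-9; 3, 1, 3, 2, 6].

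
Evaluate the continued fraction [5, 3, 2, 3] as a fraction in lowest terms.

127/24

Using pₖ = aₖpₖ₋₁ + pₖ₋₂ and qₖ = aₖqₖ₋₁ + qₖ₋₂:
  k=0: a=5, p=5, q=1
  k=1: a=3, p=16, q=3
  k=2: a=2, p=37, q=7
  k=3: a=3, p=127, q=24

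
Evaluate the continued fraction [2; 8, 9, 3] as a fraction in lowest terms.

482/227

Fold from the inside: start with 3/1.
  9 + 1/3 = 28/3
  8 + 3/28 = 227/28
  2 + 28/227 = 482/227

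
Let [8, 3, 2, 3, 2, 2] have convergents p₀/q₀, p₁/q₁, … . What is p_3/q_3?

Using pₖ = aₖpₖ₋₁ + pₖ₋₂, qₖ = aₖqₖ₋₁ + qₖ₋₂ (with p₋₁=1, p₋₂=0, q₋₁=0, q₋₂=1):
  k=0: a=8, p=8, q=1
  k=1: a=3, p=25, q=3
  k=2: a=2, p=58, q=7
  k=3: a=3, p=199, q=24

199/24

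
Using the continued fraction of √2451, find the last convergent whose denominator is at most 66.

√2451 = [49; 1, 1, 32, 1, 1, 98, …] (period length 6).
Convergents:
  p_0/q_0 = 49/1
  p_1/q_1 = 50/1
  p_2/q_2 = 99/2
  p_3/q_3 = 3218/65
  p_4/q_4 = 3317/67
q_3 = 65 ≤ 66 < 67 = q_4, so the answer is 3218/65.

3218/65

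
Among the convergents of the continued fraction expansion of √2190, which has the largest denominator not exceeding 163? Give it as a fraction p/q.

√2190 = [46; 1, 3, 1, 14, 1, 3, 1, 92, …] (period length 8).
Convergents:
  p_0/q_0 = 46/1
  p_1/q_1 = 47/1
  p_2/q_2 = 187/4
  p_3/q_3 = 234/5
  p_4/q_4 = 3463/74
  p_5/q_5 = 3697/79
  p_6/q_6 = 14554/311
q_5 = 79 ≤ 163 < 311 = q_6, so the answer is 3697/79.

3697/79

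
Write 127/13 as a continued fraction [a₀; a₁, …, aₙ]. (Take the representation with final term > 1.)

[9; 1, 3, 3]

127 = 9×13 + 10
13 = 1×10 + 3
10 = 3×3 + 1
3 = 3×1 + 0  (stop)
So 127/13 = [9; 1, 3, 3].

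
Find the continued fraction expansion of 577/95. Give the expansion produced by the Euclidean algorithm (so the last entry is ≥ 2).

[6; 13, 1, 1, 3]

577 = 6×95 + 7
95 = 13×7 + 4
7 = 1×4 + 3
4 = 1×3 + 1
3 = 3×1 + 0  (stop)
So 577/95 = [6; 13, 1, 1, 3].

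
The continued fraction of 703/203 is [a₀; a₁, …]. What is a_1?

2

703 = 3·203 + 94   →  a_0 = 3
203 = 2·94 + 15   →  a_1 = 2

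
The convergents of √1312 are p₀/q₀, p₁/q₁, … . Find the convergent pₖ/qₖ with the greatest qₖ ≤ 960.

11772/325

√1312 = [36; 4, 1, 1, 17, 1, 1, 4, 72, …] (period length 8).
Convergents:
  p_0/q_0 = 36/1
  p_1/q_1 = 145/4
  p_2/q_2 = 181/5
  p_3/q_3 = 326/9
  p_4/q_4 = 5723/158
  p_5/q_5 = 6049/167
  p_6/q_6 = 11772/325
  p_7/q_7 = 53137/1467
q_6 = 325 ≤ 960 < 1467 = q_7, so the answer is 11772/325.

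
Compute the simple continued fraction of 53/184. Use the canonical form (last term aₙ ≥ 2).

[0; 3, 2, 8, 3]

53 = 0×184 + 53
184 = 3×53 + 25
53 = 2×25 + 3
25 = 8×3 + 1
3 = 3×1 + 0  (stop)
So 53/184 = [0; 3, 2, 8, 3].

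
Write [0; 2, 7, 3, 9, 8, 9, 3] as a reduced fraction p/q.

Fold from the inside: start with 3/1.
  9 + 1/3 = 28/3
  8 + 3/28 = 227/28
  9 + 28/227 = 2071/227
  3 + 227/2071 = 6440/2071
  7 + 2071/6440 = 47151/6440
  2 + 6440/47151 = 100742/47151
  0 + 47151/100742 = 47151/100742

47151/100742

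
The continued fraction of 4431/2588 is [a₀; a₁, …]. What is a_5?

19

4431 = 1·2588 + 1843   →  a_0 = 1
2588 = 1·1843 + 745   →  a_1 = 1
1843 = 2·745 + 353   →  a_2 = 2
745 = 2·353 + 39   →  a_3 = 2
353 = 9·39 + 2   →  a_4 = 9
39 = 19·2 + 1   →  a_5 = 19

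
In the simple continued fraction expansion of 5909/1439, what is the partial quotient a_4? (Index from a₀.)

5909 = 4·1439 + 153   →  a_0 = 4
1439 = 9·153 + 62   →  a_1 = 9
153 = 2·62 + 29   →  a_2 = 2
62 = 2·29 + 4   →  a_3 = 2
29 = 7·4 + 1   →  a_4 = 7

7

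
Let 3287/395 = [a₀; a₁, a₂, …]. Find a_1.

3

3287 = 8·395 + 127   →  a_0 = 8
395 = 3·127 + 14   →  a_1 = 3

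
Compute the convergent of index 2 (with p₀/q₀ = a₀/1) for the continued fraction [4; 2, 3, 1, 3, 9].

Using pₖ = aₖpₖ₋₁ + pₖ₋₂, qₖ = aₖqₖ₋₁ + qₖ₋₂ (with p₋₁=1, p₋₂=0, q₋₁=0, q₋₂=1):
  k=0: a=4, p=4, q=1
  k=1: a=2, p=9, q=2
  k=2: a=3, p=31, q=7

31/7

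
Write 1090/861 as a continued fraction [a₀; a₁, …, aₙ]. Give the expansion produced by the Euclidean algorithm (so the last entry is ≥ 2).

1090 = 1*861 + 229
861 = 3*229 + 174
229 = 1*174 + 55
174 = 3*55 + 9
55 = 6*9 + 1
9 = 9*1 + 0  (stop)
So 1090/861 = [1; 3, 1, 3, 6, 9].

[1; 3, 1, 3, 6, 9]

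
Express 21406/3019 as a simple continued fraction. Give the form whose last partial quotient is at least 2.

21406 = 7×3019 + 273
3019 = 11×273 + 16
273 = 17×16 + 1
16 = 16×1 + 0  (stop)
So 21406/3019 = [7; 11, 17, 16].

[7; 11, 17, 16]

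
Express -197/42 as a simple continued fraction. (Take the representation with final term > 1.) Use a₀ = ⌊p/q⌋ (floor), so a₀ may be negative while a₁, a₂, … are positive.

-197 = -5×42 + 13
42 = 3×13 + 3
13 = 4×3 + 1
3 = 3×1 + 0  (stop)
So -197/42 = [-5; 3, 4, 3].

[-5; 3, 4, 3]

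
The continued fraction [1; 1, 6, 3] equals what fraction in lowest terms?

Using pₖ = aₖpₖ₋₁ + pₖ₋₂ and qₖ = aₖqₖ₋₁ + qₖ₋₂:
  k=0: a=1, p=1, q=1
  k=1: a=1, p=2, q=1
  k=2: a=6, p=13, q=7
  k=3: a=3, p=41, q=22

41/22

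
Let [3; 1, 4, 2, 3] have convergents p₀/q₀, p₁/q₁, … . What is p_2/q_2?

Using pₖ = aₖpₖ₋₁ + pₖ₋₂, qₖ = aₖqₖ₋₁ + qₖ₋₂ (with p₋₁=1, p₋₂=0, q₋₁=0, q₋₂=1):
  k=0: a=3, p=3, q=1
  k=1: a=1, p=4, q=1
  k=2: a=4, p=19, q=5

19/5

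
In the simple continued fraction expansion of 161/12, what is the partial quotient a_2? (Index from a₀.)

2

161 = 13·12 + 5   →  a_0 = 13
12 = 2·5 + 2   →  a_1 = 2
5 = 2·2 + 1   →  a_2 = 2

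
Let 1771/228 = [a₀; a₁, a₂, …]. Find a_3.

1771 = 7·228 + 175   →  a_0 = 7
228 = 1·175 + 53   →  a_1 = 1
175 = 3·53 + 16   →  a_2 = 3
53 = 3·16 + 5   →  a_3 = 3

3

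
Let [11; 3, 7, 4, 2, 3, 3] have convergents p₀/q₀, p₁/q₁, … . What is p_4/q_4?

2309/204

Using pₖ = aₖpₖ₋₁ + pₖ₋₂, qₖ = aₖqₖ₋₁ + qₖ₋₂ (with p₋₁=1, p₋₂=0, q₋₁=0, q₋₂=1):
  k=0: a=11, p=11, q=1
  k=1: a=3, p=34, q=3
  k=2: a=7, p=249, q=22
  k=3: a=4, p=1030, q=91
  k=4: a=2, p=2309, q=204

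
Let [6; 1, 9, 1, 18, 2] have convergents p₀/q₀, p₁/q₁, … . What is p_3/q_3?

76/11

Using pₖ = aₖpₖ₋₁ + pₖ₋₂, qₖ = aₖqₖ₋₁ + qₖ₋₂ (with p₋₁=1, p₋₂=0, q₋₁=0, q₋₂=1):
  k=0: a=6, p=6, q=1
  k=1: a=1, p=7, q=1
  k=2: a=9, p=69, q=10
  k=3: a=1, p=76, q=11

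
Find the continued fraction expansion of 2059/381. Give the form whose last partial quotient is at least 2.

[5; 2, 2, 9, 8]

2059 = 5*381 + 154
381 = 2*154 + 73
154 = 2*73 + 8
73 = 9*8 + 1
8 = 8*1 + 0  (stop)
So 2059/381 = [5; 2, 2, 9, 8].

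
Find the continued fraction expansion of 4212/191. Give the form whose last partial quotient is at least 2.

[22; 19, 10]

4212 = 22*191 + 10
191 = 19*10 + 1
10 = 10*1 + 0  (stop)
So 4212/191 = [22; 19, 10].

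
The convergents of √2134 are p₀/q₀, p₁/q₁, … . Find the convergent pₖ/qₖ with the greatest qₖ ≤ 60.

1894/41

√2134 = [46; 5, 8, 5, 92, …] (period length 4).
Convergents:
  p_0/q_0 = 46/1
  p_1/q_1 = 231/5
  p_2/q_2 = 1894/41
  p_3/q_3 = 9701/210
q_2 = 41 ≤ 60 < 210 = q_3, so the answer is 1894/41.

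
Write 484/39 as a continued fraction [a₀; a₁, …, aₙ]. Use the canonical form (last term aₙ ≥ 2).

[12; 2, 2, 3, 2]

484 = 12*39 + 16
39 = 2*16 + 7
16 = 2*7 + 2
7 = 3*2 + 1
2 = 2*1 + 0  (stop)
So 484/39 = [12; 2, 2, 3, 2].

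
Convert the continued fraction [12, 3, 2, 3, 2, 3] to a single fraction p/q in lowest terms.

2323/189

Using pₖ = aₖpₖ₋₁ + pₖ₋₂ and qₖ = aₖqₖ₋₁ + qₖ₋₂:
  k=0: a=12, p=12, q=1
  k=1: a=3, p=37, q=3
  k=2: a=2, p=86, q=7
  k=3: a=3, p=295, q=24
  k=4: a=2, p=676, q=55
  k=5: a=3, p=2323, q=189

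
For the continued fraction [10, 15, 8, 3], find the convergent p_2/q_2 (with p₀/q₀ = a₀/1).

Using pₖ = aₖpₖ₋₁ + pₖ₋₂, qₖ = aₖqₖ₋₁ + qₖ₋₂ (with p₋₁=1, p₋₂=0, q₋₁=0, q₋₂=1):
  k=0: a=10, p=10, q=1
  k=1: a=15, p=151, q=15
  k=2: a=8, p=1218, q=121

1218/121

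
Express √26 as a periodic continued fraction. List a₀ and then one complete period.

a₀ = ⌊√26⌋ = 5.
With m₀=0, d₀=1 and mₖ₊₁ = dₖaₖ − mₖ, dₖ₊₁ = (n − mₖ₊₁²)/dₖ, aₖ₊₁ = ⌊(a₀+mₖ₊₁)/dₖ₊₁⌋:
  k=1: m=5, d=1, a=10
d=1 and a=2a₀=10 at k=1, so the next step gives (m, d) = (5, 1) again — its k=1 value — and the period has length 1.

[5; 10]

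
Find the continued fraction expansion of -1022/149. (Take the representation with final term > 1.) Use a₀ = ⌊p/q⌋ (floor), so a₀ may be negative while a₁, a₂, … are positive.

-1022 = -7·149 + 21
149 = 7·21 + 2
21 = 10·2 + 1
2 = 2·1 + 0  (stop)
So -1022/149 = [-7; 7, 10, 2].

[-7; 7, 10, 2]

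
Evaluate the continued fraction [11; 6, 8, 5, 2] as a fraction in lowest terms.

6151/551

Fold from the inside: start with 2/1.
  5 + 1/2 = 11/2
  8 + 2/11 = 90/11
  6 + 11/90 = 551/90
  11 + 90/551 = 6151/551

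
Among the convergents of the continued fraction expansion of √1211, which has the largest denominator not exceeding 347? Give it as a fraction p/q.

√1211 = [34; 1, 3, 1, 68, …] (period length 4).
Convergents:
  p_0/q_0 = 34/1
  p_1/q_1 = 35/1
  p_2/q_2 = 139/4
  p_3/q_3 = 174/5
  p_4/q_4 = 11971/344
  p_5/q_5 = 12145/349
q_4 = 344 ≤ 347 < 349 = q_5, so the answer is 11971/344.

11971/344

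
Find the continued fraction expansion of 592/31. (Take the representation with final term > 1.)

592 = 19·31 + 3
31 = 10·3 + 1
3 = 3·1 + 0  (stop)
So 592/31 = [19; 10, 3].

[19; 10, 3]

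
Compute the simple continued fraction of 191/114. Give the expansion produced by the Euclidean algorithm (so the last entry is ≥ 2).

191 = 1·114 + 77
114 = 1·77 + 37
77 = 2·37 + 3
37 = 12·3 + 1
3 = 3·1 + 0  (stop)
So 191/114 = [1; 1, 2, 12, 3].

[1; 1, 2, 12, 3]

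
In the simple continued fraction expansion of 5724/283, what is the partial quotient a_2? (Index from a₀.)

2

5724 = 20·283 + 64   →  a_0 = 20
283 = 4·64 + 27   →  a_1 = 4
64 = 2·27 + 10   →  a_2 = 2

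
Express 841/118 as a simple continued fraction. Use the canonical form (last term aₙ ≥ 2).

[7; 7, 1, 6, 2]

841 = 7·118 + 15
118 = 7·15 + 13
15 = 1·13 + 2
13 = 6·2 + 1
2 = 2·1 + 0  (stop)
So 841/118 = [7; 7, 1, 6, 2].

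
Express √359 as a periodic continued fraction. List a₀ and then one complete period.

[18; 1, 17, 1, 36]

a₀ = ⌊√359⌋ = 18.
With m₀=0, d₀=1 and mₖ₊₁ = dₖaₖ − mₖ, dₖ₊₁ = (n − mₖ₊₁²)/dₖ, aₖ₊₁ = ⌊(a₀+mₖ₊₁)/dₖ₊₁⌋:
  k=1: m=18, d=35, a=1
  k=2: m=17, d=2, a=17
  k=3: m=17, d=35, a=1
  k=4: m=18, d=1, a=36
d=1 and a=2a₀=36 at k=4, so the next step gives (m, d) = (18, 35) again — its k=1 value — and the period has length 4.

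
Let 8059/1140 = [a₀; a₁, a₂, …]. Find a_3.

8059 = 7·1140 + 79   →  a_0 = 7
1140 = 14·79 + 34   →  a_1 = 14
79 = 2·34 + 11   →  a_2 = 2
34 = 3·11 + 1   →  a_3 = 3

3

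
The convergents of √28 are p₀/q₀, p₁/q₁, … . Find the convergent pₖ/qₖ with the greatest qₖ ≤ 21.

√28 = [5; 3, 2, 3, 10, …] (period length 4).
Convergents:
  p_0/q_0 = 5/1
  p_1/q_1 = 16/3
  p_2/q_2 = 37/7
  p_3/q_3 = 127/24
q_2 = 7 ≤ 21 < 24 = q_3, so the answer is 37/7.

37/7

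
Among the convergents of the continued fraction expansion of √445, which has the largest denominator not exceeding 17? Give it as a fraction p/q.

232/11

√445 = [21; 10, 1, 1, 10, 42, …] (period length 5).
Convergents:
  p_0/q_0 = 21/1
  p_1/q_1 = 211/10
  p_2/q_2 = 232/11
  p_3/q_3 = 443/21
q_2 = 11 ≤ 17 < 21 = q_3, so the answer is 232/11.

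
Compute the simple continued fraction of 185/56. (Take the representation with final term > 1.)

[3; 3, 3, 2, 2]

185 = 3·56 + 17
56 = 3·17 + 5
17 = 3·5 + 2
5 = 2·2 + 1
2 = 2·1 + 0  (stop)
So 185/56 = [3; 3, 3, 2, 2].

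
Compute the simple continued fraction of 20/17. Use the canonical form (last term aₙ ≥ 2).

[1; 5, 1, 2]

20 = 1·17 + 3
17 = 5·3 + 2
3 = 1·2 + 1
2 = 2·1 + 0  (stop)
So 20/17 = [1; 5, 1, 2].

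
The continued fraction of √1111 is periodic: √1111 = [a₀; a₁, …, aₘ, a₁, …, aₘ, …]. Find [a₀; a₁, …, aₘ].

a₀ = ⌊√1111⌋ = 33.
With m₀=0, d₀=1 and mₖ₊₁ = dₖaₖ − mₖ, dₖ₊₁ = (n − mₖ₊₁²)/dₖ, aₖ₊₁ = ⌊(a₀+mₖ₊₁)/dₖ₊₁⌋:
  k=1: m=33, d=22, a=3
  k=2: m=33, d=1, a=66
d=1 and a=2a₀=66 at k=2, so the next step gives (m, d) = (33, 22) again — its k=1 value — and the period has length 2.

[33; 3, 66]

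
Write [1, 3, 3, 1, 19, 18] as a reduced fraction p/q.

Fold from the inside: start with 18/1.
  19 + 1/18 = 343/18
  1 + 18/343 = 361/343
  3 + 343/361 = 1426/361
  3 + 361/1426 = 4639/1426
  1 + 1426/4639 = 6065/4639

6065/4639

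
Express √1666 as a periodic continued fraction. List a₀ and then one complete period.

a₀ = ⌊√1666⌋ = 40.
With m₀=0, d₀=1 and mₖ₊₁ = dₖaₖ − mₖ, dₖ₊₁ = (n − mₖ₊₁²)/dₖ, aₖ₊₁ = ⌊(a₀+mₖ₊₁)/dₖ₊₁⌋:
  k=1: m=40, d=66, a=1
  k=2: m=26, d=15, a=4
  k=3: m=34, d=34, a=2
  k=4: m=34, d=15, a=4
  k=5: m=26, d=66, a=1
  k=6: m=40, d=1, a=80
d=1 and a=2a₀=80 at k=6, so the next step gives (m, d) = (40, 66) again — its k=1 value — and the period has length 6.

[40; 1, 4, 2, 4, 1, 80]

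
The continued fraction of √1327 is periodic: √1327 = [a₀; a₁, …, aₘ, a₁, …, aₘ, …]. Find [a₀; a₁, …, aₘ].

a₀ = ⌊√1327⌋ = 36.
With m₀=0, d₀=1 and mₖ₊₁ = dₖaₖ − mₖ, dₖ₊₁ = (n − mₖ₊₁²)/dₖ, aₖ₊₁ = ⌊(a₀+mₖ₊₁)/dₖ₊₁⌋:
  k=1: m=36, d=31, a=2
  k=2: m=26, d=21, a=2
  k=3: m=16, d=51, a=1
  k=4: m=35, d=2, a=35
  k=5: m=35, d=51, a=1
  k=6: m=16, d=21, a=2
  k=7: m=26, d=31, a=2
  k=8: m=36, d=1, a=72
d=1 and a=2a₀=72 at k=8, so the next step gives (m, d) = (36, 31) again — its k=1 value — and the period has length 8.

[36; 2, 2, 1, 35, 1, 2, 2, 72]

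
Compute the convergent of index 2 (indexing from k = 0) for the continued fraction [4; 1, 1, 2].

Using pₖ = aₖpₖ₋₁ + pₖ₋₂, qₖ = aₖqₖ₋₁ + qₖ₋₂ (with p₋₁=1, p₋₂=0, q₋₁=0, q₋₂=1):
  k=0: a=4, p=4, q=1
  k=1: a=1, p=5, q=1
  k=2: a=1, p=9, q=2

9/2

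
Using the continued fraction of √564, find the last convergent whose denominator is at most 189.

√564 = [23; 1, 2, 1, 46, …] (period length 4).
Convergents:
  p_0/q_0 = 23/1
  p_1/q_1 = 24/1
  p_2/q_2 = 71/3
  p_3/q_3 = 95/4
  p_4/q_4 = 4441/187
  p_5/q_5 = 4536/191
q_4 = 187 ≤ 189 < 191 = q_5, so the answer is 4441/187.

4441/187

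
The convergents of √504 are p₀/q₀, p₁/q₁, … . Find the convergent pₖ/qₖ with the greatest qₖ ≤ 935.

19958/889

√504 = [22; 2, 4, 2, 44, …] (period length 4).
Convergents:
  p_0/q_0 = 22/1
  p_1/q_1 = 45/2
  p_2/q_2 = 202/9
  p_3/q_3 = 449/20
  p_4/q_4 = 19958/889
  p_5/q_5 = 40365/1798
q_4 = 889 ≤ 935 < 1798 = q_5, so the answer is 19958/889.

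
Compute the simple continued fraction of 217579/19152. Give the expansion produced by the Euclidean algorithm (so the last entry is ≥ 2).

217579 = 11×19152 + 6907
19152 = 2×6907 + 5338
6907 = 1×5338 + 1569
5338 = 3×1569 + 631
1569 = 2×631 + 307
631 = 2×307 + 17
307 = 18×17 + 1
17 = 17×1 + 0  (stop)
So 217579/19152 = [11; 2, 1, 3, 2, 2, 18, 17].

[11; 2, 1, 3, 2, 2, 18, 17]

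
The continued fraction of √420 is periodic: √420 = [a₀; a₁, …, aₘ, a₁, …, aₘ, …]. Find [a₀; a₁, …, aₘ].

[20; 2, 40]

a₀ = ⌊√420⌋ = 20.
With m₀=0, d₀=1 and mₖ₊₁ = dₖaₖ − mₖ, dₖ₊₁ = (n − mₖ₊₁²)/dₖ, aₖ₊₁ = ⌊(a₀+mₖ₊₁)/dₖ₊₁⌋:
  k=1: m=20, d=20, a=2
  k=2: m=20, d=1, a=40
d=1 and a=2a₀=40 at k=2, so the next step gives (m, d) = (20, 20) again — its k=1 value — and the period has length 2.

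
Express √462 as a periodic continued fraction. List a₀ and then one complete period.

[21; 2, 42]

a₀ = ⌊√462⌋ = 21.
With m₀=0, d₀=1 and mₖ₊₁ = dₖaₖ − mₖ, dₖ₊₁ = (n − mₖ₊₁²)/dₖ, aₖ₊₁ = ⌊(a₀+mₖ₊₁)/dₖ₊₁⌋:
  k=1: m=21, d=21, a=2
  k=2: m=21, d=1, a=42
d=1 and a=2a₀=42 at k=2, so the next step gives (m, d) = (21, 21) again — its k=1 value — and the period has length 2.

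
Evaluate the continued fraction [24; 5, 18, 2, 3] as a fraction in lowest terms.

Using pₖ = aₖpₖ₋₁ + pₖ₋₂ and qₖ = aₖqₖ₋₁ + qₖ₋₂:
  k=0: a=24, p=24, q=1
  k=1: a=5, p=121, q=5
  k=2: a=18, p=2202, q=91
  k=3: a=2, p=4525, q=187
  k=4: a=3, p=15777, q=652

15777/652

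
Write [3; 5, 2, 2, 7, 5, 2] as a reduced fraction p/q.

7179/2254

Fold from the inside: start with 2/1.
  5 + 1/2 = 11/2
  7 + 2/11 = 79/11
  2 + 11/79 = 169/79
  2 + 79/169 = 417/169
  5 + 169/417 = 2254/417
  3 + 417/2254 = 7179/2254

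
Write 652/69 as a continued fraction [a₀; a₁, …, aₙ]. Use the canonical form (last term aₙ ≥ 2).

652 = 9*69 + 31
69 = 2*31 + 7
31 = 4*7 + 3
7 = 2*3 + 1
3 = 3*1 + 0  (stop)
So 652/69 = [9; 2, 4, 2, 3].

[9; 2, 4, 2, 3]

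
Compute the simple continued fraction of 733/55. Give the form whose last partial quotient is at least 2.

733 = 13×55 + 18
55 = 3×18 + 1
18 = 18×1 + 0  (stop)
So 733/55 = [13; 3, 18].

[13; 3, 18]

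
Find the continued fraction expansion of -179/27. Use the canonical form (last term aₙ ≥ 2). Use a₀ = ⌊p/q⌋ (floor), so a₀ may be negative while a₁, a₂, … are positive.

[-7; 2, 1, 2, 3]

-179 = -7·27 + 10
27 = 2·10 + 7
10 = 1·7 + 3
7 = 2·3 + 1
3 = 3·1 + 0  (stop)
So -179/27 = [-7; 2, 1, 2, 3].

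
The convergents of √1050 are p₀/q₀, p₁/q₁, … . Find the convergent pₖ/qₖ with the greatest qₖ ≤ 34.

162/5

√1050 = [32; 2, 2, 10, 2, 2, 64, …] (period length 6).
Convergents:
  p_0/q_0 = 32/1
  p_1/q_1 = 65/2
  p_2/q_2 = 162/5
  p_3/q_3 = 1685/52
q_2 = 5 ≤ 34 < 52 = q_3, so the answer is 162/5.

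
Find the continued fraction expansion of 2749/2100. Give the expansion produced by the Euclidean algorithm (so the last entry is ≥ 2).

2749 = 1*2100 + 649
2100 = 3*649 + 153
649 = 4*153 + 37
153 = 4*37 + 5
37 = 7*5 + 2
5 = 2*2 + 1
2 = 2*1 + 0  (stop)
So 2749/2100 = [1; 3, 4, 4, 7, 2, 2].

[1; 3, 4, 4, 7, 2, 2]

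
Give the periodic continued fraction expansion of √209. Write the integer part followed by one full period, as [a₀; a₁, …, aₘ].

a₀ = ⌊√209⌋ = 14.
With m₀=0, d₀=1 and mₖ₊₁ = dₖaₖ − mₖ, dₖ₊₁ = (n − mₖ₊₁²)/dₖ, aₖ₊₁ = ⌊(a₀+mₖ₊₁)/dₖ₊₁⌋:
  k=1: m=14, d=13, a=2
  k=2: m=12, d=5, a=5
  k=3: m=13, d=8, a=3
  k=4: m=11, d=11, a=2
  k=5: m=11, d=8, a=3
  k=6: m=13, d=5, a=5
  k=7: m=12, d=13, a=2
  k=8: m=14, d=1, a=28
d=1 and a=2a₀=28 at k=8, so the next step gives (m, d) = (14, 13) again — its k=1 value — and the period has length 8.

[14; 2, 5, 3, 2, 3, 5, 2, 28]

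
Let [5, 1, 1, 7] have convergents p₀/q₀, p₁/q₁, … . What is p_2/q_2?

11/2

Using pₖ = aₖpₖ₋₁ + pₖ₋₂, qₖ = aₖqₖ₋₁ + qₖ₋₂ (with p₋₁=1, p₋₂=0, q₋₁=0, q₋₂=1):
  k=0: a=5, p=5, q=1
  k=1: a=1, p=6, q=1
  k=2: a=1, p=11, q=2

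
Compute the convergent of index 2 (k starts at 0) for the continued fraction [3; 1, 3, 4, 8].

Using pₖ = aₖpₖ₋₁ + pₖ₋₂, qₖ = aₖqₖ₋₁ + qₖ₋₂ (with p₋₁=1, p₋₂=0, q₋₁=0, q₋₂=1):
  k=0: a=3, p=3, q=1
  k=1: a=1, p=4, q=1
  k=2: a=3, p=15, q=4

15/4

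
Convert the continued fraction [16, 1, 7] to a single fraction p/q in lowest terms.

135/8

Using pₖ = aₖpₖ₋₁ + pₖ₋₂ and qₖ = aₖqₖ₋₁ + qₖ₋₂:
  k=0: a=16, p=16, q=1
  k=1: a=1, p=17, q=1
  k=2: a=7, p=135, q=8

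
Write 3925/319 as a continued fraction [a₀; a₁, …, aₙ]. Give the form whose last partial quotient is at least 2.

3925 = 12·319 + 97
319 = 3·97 + 28
97 = 3·28 + 13
28 = 2·13 + 2
13 = 6·2 + 1
2 = 2·1 + 0  (stop)
So 3925/319 = [12; 3, 3, 2, 6, 2].

[12; 3, 3, 2, 6, 2]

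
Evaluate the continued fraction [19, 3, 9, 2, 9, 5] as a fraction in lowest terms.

Fold from the inside: start with 5/1.
  9 + 1/5 = 46/5
  2 + 5/46 = 97/46
  9 + 46/97 = 919/97
  3 + 97/919 = 2854/919
  19 + 919/2854 = 55145/2854

55145/2854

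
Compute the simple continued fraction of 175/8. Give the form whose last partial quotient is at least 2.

175 = 21*8 + 7
8 = 1*7 + 1
7 = 7*1 + 0  (stop)
So 175/8 = [21; 1, 7].

[21; 1, 7]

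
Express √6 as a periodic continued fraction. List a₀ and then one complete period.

[2; 2, 4]

a₀ = ⌊√6⌋ = 2.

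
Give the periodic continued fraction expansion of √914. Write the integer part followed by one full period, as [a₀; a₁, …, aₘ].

[30; 4, 3, 3, 4, 60]

a₀ = ⌊√914⌋ = 30.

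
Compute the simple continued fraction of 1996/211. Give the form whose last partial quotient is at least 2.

1996 = 9·211 + 97
211 = 2·97 + 17
97 = 5·17 + 12
17 = 1·12 + 5
12 = 2·5 + 2
5 = 2·2 + 1
2 = 2·1 + 0  (stop)
So 1996/211 = [9; 2, 5, 1, 2, 2, 2].

[9; 2, 5, 1, 2, 2, 2]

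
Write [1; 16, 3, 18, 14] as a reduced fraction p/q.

13394/12621

Fold from the inside: start with 14/1.
  18 + 1/14 = 253/14
  3 + 14/253 = 773/253
  16 + 253/773 = 12621/773
  1 + 773/12621 = 13394/12621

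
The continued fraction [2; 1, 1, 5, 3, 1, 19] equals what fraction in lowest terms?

Fold from the inside: start with 19/1.
  1 + 1/19 = 20/19
  3 + 19/20 = 79/20
  5 + 20/79 = 415/79
  1 + 79/415 = 494/415
  1 + 415/494 = 909/494
  2 + 494/909 = 2312/909

2312/909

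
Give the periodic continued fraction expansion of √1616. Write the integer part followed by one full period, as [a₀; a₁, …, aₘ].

[40; 5, 80]

a₀ = ⌊√1616⌋ = 40.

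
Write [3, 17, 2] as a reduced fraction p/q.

107/35

Fold from the inside: start with 2/1.
  17 + 1/2 = 35/2
  3 + 2/35 = 107/35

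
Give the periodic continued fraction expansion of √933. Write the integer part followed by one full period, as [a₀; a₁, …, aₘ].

[30; 1, 1, 5, 20, 5, 1, 1, 60]

a₀ = ⌊√933⌋ = 30.
With m₀=0, d₀=1 and mₖ₊₁ = dₖaₖ − mₖ, dₖ₊₁ = (n − mₖ₊₁²)/dₖ, aₖ₊₁ = ⌊(a₀+mₖ₊₁)/dₖ₊₁⌋:
  k=1: m=30, d=33, a=1
  k=2: m=3, d=28, a=1
  k=3: m=25, d=11, a=5
  k=4: m=30, d=3, a=20
  k=5: m=30, d=11, a=5
  k=6: m=25, d=28, a=1
  k=7: m=3, d=33, a=1
  k=8: m=30, d=1, a=60
d=1 and a=2a₀=60 at k=8, so the next step gives (m, d) = (30, 33) again — its k=1 value — and the period has length 8.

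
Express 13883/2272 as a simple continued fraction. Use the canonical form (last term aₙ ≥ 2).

[6; 9, 19, 3, 4]

13883 = 6·2272 + 251
2272 = 9·251 + 13
251 = 19·13 + 4
13 = 3·4 + 1
4 = 4·1 + 0  (stop)
So 13883/2272 = [6; 9, 19, 3, 4].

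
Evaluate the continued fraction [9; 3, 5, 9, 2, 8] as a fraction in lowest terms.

Fold from the inside: start with 8/1.
  2 + 1/8 = 17/8
  9 + 8/17 = 161/17
  5 + 17/161 = 822/161
  3 + 161/822 = 2627/822
  9 + 822/2627 = 24465/2627

24465/2627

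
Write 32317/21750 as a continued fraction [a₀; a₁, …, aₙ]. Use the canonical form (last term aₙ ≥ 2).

[1; 2, 17, 6, 2, 15, 3]

32317 = 1·21750 + 10567
21750 = 2·10567 + 616
10567 = 17·616 + 95
616 = 6·95 + 46
95 = 2·46 + 3
46 = 15·3 + 1
3 = 3·1 + 0  (stop)
So 32317/21750 = [1; 2, 17, 6, 2, 15, 3].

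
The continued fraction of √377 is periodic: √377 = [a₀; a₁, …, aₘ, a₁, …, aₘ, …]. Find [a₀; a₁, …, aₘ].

[19; 2, 2, 2, 38]

a₀ = ⌊√377⌋ = 19.
With m₀=0, d₀=1 and mₖ₊₁ = dₖaₖ − mₖ, dₖ₊₁ = (n − mₖ₊₁²)/dₖ, aₖ₊₁ = ⌊(a₀+mₖ₊₁)/dₖ₊₁⌋:
  k=1: m=19, d=16, a=2
  k=2: m=13, d=13, a=2
  k=3: m=13, d=16, a=2
  k=4: m=19, d=1, a=38
d=1 and a=2a₀=38 at k=4, so the next step gives (m, d) = (19, 16) again — its k=1 value — and the period has length 4.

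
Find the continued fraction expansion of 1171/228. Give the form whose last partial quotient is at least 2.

1171 = 5×228 + 31
228 = 7×31 + 11
31 = 2×11 + 9
11 = 1×9 + 2
9 = 4×2 + 1
2 = 2×1 + 0  (stop)
So 1171/228 = [5; 7, 2, 1, 4, 2].

[5; 7, 2, 1, 4, 2]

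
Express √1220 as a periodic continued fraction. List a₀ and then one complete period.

a₀ = ⌊√1220⌋ = 34.
With m₀=0, d₀=1 and mₖ₊₁ = dₖaₖ − mₖ, dₖ₊₁ = (n − mₖ₊₁²)/dₖ, aₖ₊₁ = ⌊(a₀+mₖ₊₁)/dₖ₊₁⌋:
  k=1: m=34, d=64, a=1
  k=2: m=30, d=5, a=12
  k=3: m=30, d=64, a=1
  k=4: m=34, d=1, a=68
d=1 and a=2a₀=68 at k=4, so the next step gives (m, d) = (34, 64) again — its k=1 value — and the period has length 4.

[34; 1, 12, 1, 68]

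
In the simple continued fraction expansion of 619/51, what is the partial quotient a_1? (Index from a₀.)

619 = 12·51 + 7   →  a_0 = 12
51 = 7·7 + 2   →  a_1 = 7

7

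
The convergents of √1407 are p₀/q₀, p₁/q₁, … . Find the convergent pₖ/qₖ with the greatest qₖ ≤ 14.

√1407 = [37; 1, 1, 24, 1, 1, 74, …] (period length 6).
Convergents:
  p_0/q_0 = 37/1
  p_1/q_1 = 38/1
  p_2/q_2 = 75/2
  p_3/q_3 = 1838/49
q_2 = 2 ≤ 14 < 49 = q_3, so the answer is 75/2.

75/2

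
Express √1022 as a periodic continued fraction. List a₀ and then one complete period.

a₀ = ⌊√1022⌋ = 31.

[31; 1, 30, 1, 62]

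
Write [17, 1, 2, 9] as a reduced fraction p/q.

495/28

Fold from the inside: start with 9/1.
  2 + 1/9 = 19/9
  1 + 9/19 = 28/19
  17 + 19/28 = 495/28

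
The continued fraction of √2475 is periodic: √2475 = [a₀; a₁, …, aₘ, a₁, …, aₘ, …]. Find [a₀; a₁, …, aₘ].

[49; 1, 2, 1, 98]

a₀ = ⌊√2475⌋ = 49.
With m₀=0, d₀=1 and mₖ₊₁ = dₖaₖ − mₖ, dₖ₊₁ = (n − mₖ₊₁²)/dₖ, aₖ₊₁ = ⌊(a₀+mₖ₊₁)/dₖ₊₁⌋:
  k=1: m=49, d=74, a=1
  k=2: m=25, d=25, a=2
  k=3: m=25, d=74, a=1
  k=4: m=49, d=1, a=98
d=1 and a=2a₀=98 at k=4, so the next step gives (m, d) = (49, 74) again — its k=1 value — and the period has length 4.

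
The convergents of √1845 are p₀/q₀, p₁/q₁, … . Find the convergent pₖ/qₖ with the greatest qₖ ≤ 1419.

√1845 = [42; 1, 20, 2, 20, 1, 84, …] (period length 6).
Convergents:
  p_0/q_0 = 42/1
  p_1/q_1 = 43/1
  p_2/q_2 = 902/21
  p_3/q_3 = 1847/43
  p_4/q_4 = 37842/881
  p_5/q_5 = 39689/924
  p_6/q_6 = 3371718/78497
q_5 = 924 ≤ 1419 < 78497 = q_6, so the answer is 39689/924.

39689/924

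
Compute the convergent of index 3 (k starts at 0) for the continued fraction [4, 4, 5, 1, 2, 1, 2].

Using pₖ = aₖpₖ₋₁ + pₖ₋₂, qₖ = aₖqₖ₋₁ + qₖ₋₂ (with p₋₁=1, p₋₂=0, q₋₁=0, q₋₂=1):
  k=0: a=4, p=4, q=1
  k=1: a=4, p=17, q=4
  k=2: a=5, p=89, q=21
  k=3: a=1, p=106, q=25

106/25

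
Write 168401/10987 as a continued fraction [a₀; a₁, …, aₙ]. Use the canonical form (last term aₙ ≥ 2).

168401 = 15×10987 + 3596
10987 = 3×3596 + 199
3596 = 18×199 + 14
199 = 14×14 + 3
14 = 4×3 + 2
3 = 1×2 + 1
2 = 2×1 + 0  (stop)
So 168401/10987 = [15; 3, 18, 14, 4, 1, 2].

[15; 3, 18, 14, 4, 1, 2]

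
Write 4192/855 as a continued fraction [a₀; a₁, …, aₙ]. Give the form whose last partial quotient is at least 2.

4192 = 4*855 + 772
855 = 1*772 + 83
772 = 9*83 + 25
83 = 3*25 + 8
25 = 3*8 + 1
8 = 8*1 + 0  (stop)
So 4192/855 = [4; 1, 9, 3, 3, 8].

[4; 1, 9, 3, 3, 8]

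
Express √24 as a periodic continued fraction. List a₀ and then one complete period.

a₀ = ⌊√24⌋ = 4.
With m₀=0, d₀=1 and mₖ₊₁ = dₖaₖ − mₖ, dₖ₊₁ = (n − mₖ₊₁²)/dₖ, aₖ₊₁ = ⌊(a₀+mₖ₊₁)/dₖ₊₁⌋:
  k=1: m=4, d=8, a=1
  k=2: m=4, d=1, a=8
d=1 and a=2a₀=8 at k=2, so the next step gives (m, d) = (4, 8) again — its k=1 value — and the period has length 2.

[4; 1, 8]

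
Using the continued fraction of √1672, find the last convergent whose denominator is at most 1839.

33857/828

√1672 = [40; 1, 8, 10, 8, 1, 80, …] (period length 6).
Convergents:
  p_0/q_0 = 40/1
  p_1/q_1 = 41/1
  p_2/q_2 = 368/9
  p_3/q_3 = 3721/91
  p_4/q_4 = 30136/737
  p_5/q_5 = 33857/828
  p_6/q_6 = 2738696/66977
q_5 = 828 ≤ 1839 < 66977 = q_6, so the answer is 33857/828.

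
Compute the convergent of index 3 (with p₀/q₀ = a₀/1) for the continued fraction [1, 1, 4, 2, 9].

20/11

Using pₖ = aₖpₖ₋₁ + pₖ₋₂, qₖ = aₖqₖ₋₁ + qₖ₋₂ (with p₋₁=1, p₋₂=0, q₋₁=0, q₋₂=1):
  k=0: a=1, p=1, q=1
  k=1: a=1, p=2, q=1
  k=2: a=4, p=9, q=5
  k=3: a=2, p=20, q=11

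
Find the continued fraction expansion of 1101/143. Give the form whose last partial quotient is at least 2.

[7; 1, 2, 3, 14]

1101 = 7*143 + 100
143 = 1*100 + 43
100 = 2*43 + 14
43 = 3*14 + 1
14 = 14*1 + 0  (stop)
So 1101/143 = [7; 1, 2, 3, 14].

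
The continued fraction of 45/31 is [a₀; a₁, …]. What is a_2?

4

45 = 1·31 + 14   →  a_0 = 1
31 = 2·14 + 3   →  a_1 = 2
14 = 4·3 + 2   →  a_2 = 4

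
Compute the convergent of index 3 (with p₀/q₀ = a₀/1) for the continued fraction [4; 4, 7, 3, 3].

Using pₖ = aₖpₖ₋₁ + pₖ₋₂, qₖ = aₖqₖ₋₁ + qₖ₋₂ (with p₋₁=1, p₋₂=0, q₋₁=0, q₋₂=1):
  k=0: a=4, p=4, q=1
  k=1: a=4, p=17, q=4
  k=2: a=7, p=123, q=29
  k=3: a=3, p=386, q=91

386/91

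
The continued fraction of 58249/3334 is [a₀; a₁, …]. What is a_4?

58249 = 17·3334 + 1571   →  a_0 = 17
3334 = 2·1571 + 192   →  a_1 = 2
1571 = 8·192 + 35   →  a_2 = 8
192 = 5·35 + 17   →  a_3 = 5
35 = 2·17 + 1   →  a_4 = 2

2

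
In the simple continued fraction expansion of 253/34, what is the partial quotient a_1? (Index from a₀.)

2

253 = 7·34 + 15   →  a_0 = 7
34 = 2·15 + 4   →  a_1 = 2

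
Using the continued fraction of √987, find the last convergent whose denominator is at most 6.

√987 = [31; 2, 2, 2, 62, …] (period length 4).
Convergents:
  p_0/q_0 = 31/1
  p_1/q_1 = 63/2
  p_2/q_2 = 157/5
  p_3/q_3 = 377/12
q_2 = 5 ≤ 6 < 12 = q_3, so the answer is 157/5.

157/5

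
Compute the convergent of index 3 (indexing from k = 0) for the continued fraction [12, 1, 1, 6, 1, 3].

163/13

Using pₖ = aₖpₖ₋₁ + pₖ₋₂, qₖ = aₖqₖ₋₁ + qₖ₋₂ (with p₋₁=1, p₋₂=0, q₋₁=0, q₋₂=1):
  k=0: a=12, p=12, q=1
  k=1: a=1, p=13, q=1
  k=2: a=1, p=25, q=2
  k=3: a=6, p=163, q=13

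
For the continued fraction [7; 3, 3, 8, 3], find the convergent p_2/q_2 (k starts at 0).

73/10

Using pₖ = aₖpₖ₋₁ + pₖ₋₂, qₖ = aₖqₖ₋₁ + qₖ₋₂ (with p₋₁=1, p₋₂=0, q₋₁=0, q₋₂=1):
  k=0: a=7, p=7, q=1
  k=1: a=3, p=22, q=3
  k=2: a=3, p=73, q=10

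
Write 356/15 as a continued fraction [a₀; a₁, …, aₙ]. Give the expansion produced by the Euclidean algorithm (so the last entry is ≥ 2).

[23; 1, 2, 1, 3]

356 = 23×15 + 11
15 = 1×11 + 4
11 = 2×4 + 3
4 = 1×3 + 1
3 = 3×1 + 0  (stop)
So 356/15 = [23; 1, 2, 1, 3].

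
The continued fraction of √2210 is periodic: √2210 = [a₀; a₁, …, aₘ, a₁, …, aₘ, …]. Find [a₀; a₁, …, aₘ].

a₀ = ⌊√2210⌋ = 47.
With m₀=0, d₀=1 and mₖ₊₁ = dₖaₖ − mₖ, dₖ₊₁ = (n − mₖ₊₁²)/dₖ, aₖ₊₁ = ⌊(a₀+mₖ₊₁)/dₖ₊₁⌋:
  k=1: m=47, d=1, a=94
d=1 and a=2a₀=94 at k=1, so the next step gives (m, d) = (47, 1) again — its k=1 value — and the period has length 1.

[47; 94]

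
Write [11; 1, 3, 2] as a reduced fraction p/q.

106/9

Using pₖ = aₖpₖ₋₁ + pₖ₋₂ and qₖ = aₖqₖ₋₁ + qₖ₋₂:
  k=0: a=11, p=11, q=1
  k=1: a=1, p=12, q=1
  k=2: a=3, p=47, q=4
  k=3: a=2, p=106, q=9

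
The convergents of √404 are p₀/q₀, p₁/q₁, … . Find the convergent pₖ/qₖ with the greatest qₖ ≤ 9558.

√404 = [20; 10, 40, …] (period length 2).
Convergents:
  p_0/q_0 = 20/1
  p_1/q_1 = 201/10
  p_2/q_2 = 8060/401
  p_3/q_3 = 80801/4020
  p_4/q_4 = 3240100/161201
q_3 = 4020 ≤ 9558 < 161201 = q_4, so the answer is 80801/4020.

80801/4020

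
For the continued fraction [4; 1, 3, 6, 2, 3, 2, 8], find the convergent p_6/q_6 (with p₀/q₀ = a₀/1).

Using pₖ = aₖpₖ₋₁ + pₖ₋₂, qₖ = aₖqₖ₋₁ + qₖ₋₂ (with p₋₁=1, p₋₂=0, q₋₁=0, q₋₂=1):
  k=0: a=4, p=4, q=1
  k=1: a=1, p=5, q=1
  k=2: a=3, p=19, q=4
  k=3: a=6, p=119, q=25
  k=4: a=2, p=257, q=54
  k=5: a=3, p=890, q=187
  k=6: a=2, p=2037, q=428

2037/428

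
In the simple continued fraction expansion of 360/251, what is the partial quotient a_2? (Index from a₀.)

3

360 = 1·251 + 109   →  a_0 = 1
251 = 2·109 + 33   →  a_1 = 2
109 = 3·33 + 10   →  a_2 = 3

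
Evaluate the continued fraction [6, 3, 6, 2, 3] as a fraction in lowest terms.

Using pₖ = aₖpₖ₋₁ + pₖ₋₂ and qₖ = aₖqₖ₋₁ + qₖ₋₂:
  k=0: a=6, p=6, q=1
  k=1: a=3, p=19, q=3
  k=2: a=6, p=120, q=19
  k=3: a=2, p=259, q=41
  k=4: a=3, p=897, q=142

897/142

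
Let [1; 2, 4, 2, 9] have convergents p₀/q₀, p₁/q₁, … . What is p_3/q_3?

29/20

Using pₖ = aₖpₖ₋₁ + pₖ₋₂, qₖ = aₖqₖ₋₁ + qₖ₋₂ (with p₋₁=1, p₋₂=0, q₋₁=0, q₋₂=1):
  k=0: a=1, p=1, q=1
  k=1: a=2, p=3, q=2
  k=2: a=4, p=13, q=9
  k=3: a=2, p=29, q=20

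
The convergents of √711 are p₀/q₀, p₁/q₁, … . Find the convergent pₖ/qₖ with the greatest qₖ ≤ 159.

√711 = [26; 1, 1, 1, 52, …] (period length 4).
Convergents:
  p_0/q_0 = 26/1
  p_1/q_1 = 27/1
  p_2/q_2 = 53/2
  p_3/q_3 = 80/3
  p_4/q_4 = 4213/158
  p_5/q_5 = 4293/161
q_4 = 158 ≤ 159 < 161 = q_5, so the answer is 4213/158.

4213/158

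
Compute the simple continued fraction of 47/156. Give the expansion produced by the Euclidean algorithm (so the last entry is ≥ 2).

47 = 0×156 + 47
156 = 3×47 + 15
47 = 3×15 + 2
15 = 7×2 + 1
2 = 2×1 + 0  (stop)
So 47/156 = [0; 3, 3, 7, 2].

[0; 3, 3, 7, 2]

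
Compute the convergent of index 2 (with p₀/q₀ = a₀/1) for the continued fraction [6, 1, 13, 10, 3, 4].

97/14

Using pₖ = aₖpₖ₋₁ + pₖ₋₂, qₖ = aₖqₖ₋₁ + qₖ₋₂ (with p₋₁=1, p₋₂=0, q₋₁=0, q₋₂=1):
  k=0: a=6, p=6, q=1
  k=1: a=1, p=7, q=1
  k=2: a=13, p=97, q=14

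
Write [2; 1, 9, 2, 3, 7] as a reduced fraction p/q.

Fold from the inside: start with 7/1.
  3 + 1/7 = 22/7
  2 + 7/22 = 51/22
  9 + 22/51 = 481/51
  1 + 51/481 = 532/481
  2 + 481/532 = 1545/532

1545/532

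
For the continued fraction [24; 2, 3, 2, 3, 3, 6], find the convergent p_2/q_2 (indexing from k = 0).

171/7

Using pₖ = aₖpₖ₋₁ + pₖ₋₂, qₖ = aₖqₖ₋₁ + qₖ₋₂ (with p₋₁=1, p₋₂=0, q₋₁=0, q₋₂=1):
  k=0: a=24, p=24, q=1
  k=1: a=2, p=49, q=2
  k=2: a=3, p=171, q=7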